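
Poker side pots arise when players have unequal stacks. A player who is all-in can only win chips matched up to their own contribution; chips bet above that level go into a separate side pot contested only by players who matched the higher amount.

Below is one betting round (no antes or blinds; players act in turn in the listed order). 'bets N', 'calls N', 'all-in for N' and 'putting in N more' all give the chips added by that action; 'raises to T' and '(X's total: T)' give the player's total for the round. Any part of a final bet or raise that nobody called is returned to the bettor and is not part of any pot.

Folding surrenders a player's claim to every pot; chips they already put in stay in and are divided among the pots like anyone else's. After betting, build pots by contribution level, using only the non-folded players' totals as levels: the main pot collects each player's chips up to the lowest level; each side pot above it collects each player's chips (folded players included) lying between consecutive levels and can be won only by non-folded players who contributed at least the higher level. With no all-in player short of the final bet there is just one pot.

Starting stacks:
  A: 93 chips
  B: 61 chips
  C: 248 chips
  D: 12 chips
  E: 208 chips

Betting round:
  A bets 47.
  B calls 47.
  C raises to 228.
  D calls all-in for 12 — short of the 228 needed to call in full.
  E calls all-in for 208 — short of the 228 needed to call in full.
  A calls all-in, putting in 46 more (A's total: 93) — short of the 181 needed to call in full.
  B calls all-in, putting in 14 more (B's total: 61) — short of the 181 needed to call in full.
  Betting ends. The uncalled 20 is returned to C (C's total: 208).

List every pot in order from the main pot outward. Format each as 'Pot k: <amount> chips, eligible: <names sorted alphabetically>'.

Contributions (after 20 returned to C): A=93, B=61, C=208, D=12, E=208
Pot levels (distinct totals of non-folded players): 12, 61, 93, 208
Layer 1-12: 12 each from A, B, C, D, E = 12*5 = 60 chips; eligible A, B, C, D, E
Layer 13-61: 49 each from A, B, C, E = 49*4 = 196 chips; eligible A, B, C, E
Layer 62-93: 32 each from A, C, E = 32*3 = 96 chips; eligible A, C, E
Layer 94-208: 115 each from C, E = 115*2 = 230 chips; eligible C, E

Pot 1: 60 chips, eligible: A, B, C, D, E
Pot 2: 196 chips, eligible: A, B, C, E
Pot 3: 96 chips, eligible: A, C, E
Pot 4: 230 chips, eligible: C, E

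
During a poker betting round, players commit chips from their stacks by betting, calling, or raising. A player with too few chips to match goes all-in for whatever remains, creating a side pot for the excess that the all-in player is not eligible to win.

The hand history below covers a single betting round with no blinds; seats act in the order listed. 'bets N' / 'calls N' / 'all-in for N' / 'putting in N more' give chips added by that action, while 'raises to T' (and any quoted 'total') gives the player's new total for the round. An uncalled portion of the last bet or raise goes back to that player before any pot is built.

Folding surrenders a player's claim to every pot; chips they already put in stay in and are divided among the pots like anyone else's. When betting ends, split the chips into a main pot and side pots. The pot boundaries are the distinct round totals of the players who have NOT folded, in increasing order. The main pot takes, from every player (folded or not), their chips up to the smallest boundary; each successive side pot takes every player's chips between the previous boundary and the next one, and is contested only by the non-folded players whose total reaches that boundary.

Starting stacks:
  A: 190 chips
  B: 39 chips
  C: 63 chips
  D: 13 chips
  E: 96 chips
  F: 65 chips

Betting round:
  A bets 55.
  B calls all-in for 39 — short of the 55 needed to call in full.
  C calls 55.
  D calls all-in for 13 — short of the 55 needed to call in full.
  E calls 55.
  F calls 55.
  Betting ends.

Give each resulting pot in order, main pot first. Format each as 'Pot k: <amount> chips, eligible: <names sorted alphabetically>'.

Pot 1: 78 chips, eligible: A, B, C, D, E, F
Pot 2: 130 chips, eligible: A, B, C, E, F
Pot 3: 64 chips, eligible: A, C, E, F

Derivation:
Contributions: A=55, B=39, C=55, D=13, E=55, F=55
Pot levels (distinct totals of non-folded players): 13, 39, 55
Layer 1-13: 13 each from A, B, C, D, E, F = 13*6 = 78 chips; eligible A, B, C, D, E, F
Layer 14-39: 26 each from A, B, C, E, F = 26*5 = 130 chips; eligible A, B, C, E, F
Layer 40-55: 16 each from A, C, E, F = 16*4 = 64 chips; eligible A, C, E, F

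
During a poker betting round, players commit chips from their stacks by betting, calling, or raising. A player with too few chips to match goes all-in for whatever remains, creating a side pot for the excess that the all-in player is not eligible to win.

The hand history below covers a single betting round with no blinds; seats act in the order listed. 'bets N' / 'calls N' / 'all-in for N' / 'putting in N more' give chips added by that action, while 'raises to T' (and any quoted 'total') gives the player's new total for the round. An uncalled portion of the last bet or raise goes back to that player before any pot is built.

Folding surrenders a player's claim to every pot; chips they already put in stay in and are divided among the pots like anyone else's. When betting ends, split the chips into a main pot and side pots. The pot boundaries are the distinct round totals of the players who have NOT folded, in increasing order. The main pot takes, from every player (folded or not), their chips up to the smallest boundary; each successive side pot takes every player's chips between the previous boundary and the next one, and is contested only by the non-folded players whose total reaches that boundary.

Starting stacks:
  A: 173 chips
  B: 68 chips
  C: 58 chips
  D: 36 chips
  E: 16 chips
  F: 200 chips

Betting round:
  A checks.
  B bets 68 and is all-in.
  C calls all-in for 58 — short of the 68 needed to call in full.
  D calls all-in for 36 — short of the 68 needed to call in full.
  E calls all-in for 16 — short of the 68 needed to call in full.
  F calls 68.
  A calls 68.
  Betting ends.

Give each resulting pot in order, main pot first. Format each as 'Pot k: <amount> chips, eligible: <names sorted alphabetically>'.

Pot 1: 96 chips, eligible: A, B, C, D, E, F
Pot 2: 100 chips, eligible: A, B, C, D, F
Pot 3: 88 chips, eligible: A, B, C, F
Pot 4: 30 chips, eligible: A, B, F

Derivation:
Contributions: A=68, B=68, C=58, D=36, E=16, F=68
Pot levels (distinct totals of non-folded players): 16, 36, 58, 68
Layer 1-16: 16 each from A, B, C, D, E, F = 16*6 = 96 chips; eligible A, B, C, D, E, F
Layer 17-36: 20 each from A, B, C, D, F = 20*5 = 100 chips; eligible A, B, C, D, F
Layer 37-58: 22 each from A, B, C, F = 22*4 = 88 chips; eligible A, B, C, F
Layer 59-68: 10 each from A, B, F = 10*3 = 30 chips; eligible A, B, F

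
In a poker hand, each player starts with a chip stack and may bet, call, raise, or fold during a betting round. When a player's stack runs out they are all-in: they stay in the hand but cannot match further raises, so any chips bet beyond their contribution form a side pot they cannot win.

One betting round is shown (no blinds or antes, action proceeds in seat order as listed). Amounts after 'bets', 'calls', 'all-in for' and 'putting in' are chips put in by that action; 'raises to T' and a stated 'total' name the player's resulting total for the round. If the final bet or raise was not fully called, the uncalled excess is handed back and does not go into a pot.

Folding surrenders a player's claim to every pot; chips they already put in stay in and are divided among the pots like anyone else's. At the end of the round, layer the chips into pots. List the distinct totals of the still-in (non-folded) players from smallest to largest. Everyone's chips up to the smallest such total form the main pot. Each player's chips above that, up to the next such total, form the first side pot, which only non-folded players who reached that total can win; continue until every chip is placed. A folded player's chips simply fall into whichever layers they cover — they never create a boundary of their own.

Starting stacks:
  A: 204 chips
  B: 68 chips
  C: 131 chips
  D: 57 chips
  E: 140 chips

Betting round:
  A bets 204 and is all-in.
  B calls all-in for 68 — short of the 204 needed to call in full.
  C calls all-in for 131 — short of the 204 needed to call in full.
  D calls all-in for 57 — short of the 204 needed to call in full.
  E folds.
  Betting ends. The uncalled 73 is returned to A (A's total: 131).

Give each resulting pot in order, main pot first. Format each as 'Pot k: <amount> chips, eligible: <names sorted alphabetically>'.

Contributions (after 73 returned to A): A=131, B=68, C=131, D=57
Folded: E
Pot levels (distinct totals of non-folded players): 57, 68, 131
Layer 1-57: 57 each from A, B, C, D = 57*4 = 228 chips; eligible A, B, C, D
Layer 58-68: 11 each from A, B, C = 11*3 = 33 chips; eligible A, B, C
Layer 69-131: 63 each from A, C = 63*2 = 126 chips; eligible A, C

Pot 1: 228 chips, eligible: A, B, C, D
Pot 2: 33 chips, eligible: A, B, C
Pot 3: 126 chips, eligible: A, C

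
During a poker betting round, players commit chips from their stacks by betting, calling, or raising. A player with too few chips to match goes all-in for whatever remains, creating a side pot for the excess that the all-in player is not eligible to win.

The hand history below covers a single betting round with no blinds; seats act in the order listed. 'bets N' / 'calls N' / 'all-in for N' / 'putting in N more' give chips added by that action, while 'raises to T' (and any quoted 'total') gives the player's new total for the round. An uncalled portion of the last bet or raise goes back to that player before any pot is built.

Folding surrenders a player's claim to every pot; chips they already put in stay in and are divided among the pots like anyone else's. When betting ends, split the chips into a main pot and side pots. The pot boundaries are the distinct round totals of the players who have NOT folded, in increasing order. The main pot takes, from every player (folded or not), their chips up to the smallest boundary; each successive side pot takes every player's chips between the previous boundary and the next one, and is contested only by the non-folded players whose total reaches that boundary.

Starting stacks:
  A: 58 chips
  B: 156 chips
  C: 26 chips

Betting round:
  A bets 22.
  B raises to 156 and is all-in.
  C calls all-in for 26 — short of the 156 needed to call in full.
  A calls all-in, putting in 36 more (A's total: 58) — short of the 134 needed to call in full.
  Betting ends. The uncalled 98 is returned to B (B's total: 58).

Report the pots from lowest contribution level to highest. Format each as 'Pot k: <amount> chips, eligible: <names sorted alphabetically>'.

Contributions (after 98 returned to B): A=58, B=58, C=26
Pot levels (distinct totals of non-folded players): 26, 58
Layer 1-26: 26 each from A, B, C = 26*3 = 78 chips; eligible A, B, C
Layer 27-58: 32 each from A, B = 32*2 = 64 chips; eligible A, B

Pot 1: 78 chips, eligible: A, B, C
Pot 2: 64 chips, eligible: A, B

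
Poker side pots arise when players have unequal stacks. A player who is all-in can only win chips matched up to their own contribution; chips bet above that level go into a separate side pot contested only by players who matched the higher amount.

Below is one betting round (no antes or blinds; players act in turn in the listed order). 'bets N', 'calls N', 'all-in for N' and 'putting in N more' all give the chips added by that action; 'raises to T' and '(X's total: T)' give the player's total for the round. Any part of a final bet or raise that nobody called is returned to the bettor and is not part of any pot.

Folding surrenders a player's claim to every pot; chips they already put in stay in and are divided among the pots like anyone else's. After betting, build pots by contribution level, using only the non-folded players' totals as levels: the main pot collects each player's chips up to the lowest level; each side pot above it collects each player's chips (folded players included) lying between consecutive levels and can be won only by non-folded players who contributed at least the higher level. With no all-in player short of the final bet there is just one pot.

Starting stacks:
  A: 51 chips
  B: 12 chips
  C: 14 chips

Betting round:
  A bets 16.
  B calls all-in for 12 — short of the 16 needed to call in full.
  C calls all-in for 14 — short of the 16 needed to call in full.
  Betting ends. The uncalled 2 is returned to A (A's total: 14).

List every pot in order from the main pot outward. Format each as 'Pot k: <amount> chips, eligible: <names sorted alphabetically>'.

Pot 1: 36 chips, eligible: A, B, C
Pot 2: 4 chips, eligible: A, C

Derivation:
Contributions (after 2 returned to A): A=14, B=12, C=14
Pot levels (distinct totals of non-folded players): 12, 14
Layer 1-12: 12 each from A, B, C = 12*3 = 36 chips; eligible A, B, C
Layer 13-14: 2 each from A, C = 2*2 = 4 chips; eligible A, C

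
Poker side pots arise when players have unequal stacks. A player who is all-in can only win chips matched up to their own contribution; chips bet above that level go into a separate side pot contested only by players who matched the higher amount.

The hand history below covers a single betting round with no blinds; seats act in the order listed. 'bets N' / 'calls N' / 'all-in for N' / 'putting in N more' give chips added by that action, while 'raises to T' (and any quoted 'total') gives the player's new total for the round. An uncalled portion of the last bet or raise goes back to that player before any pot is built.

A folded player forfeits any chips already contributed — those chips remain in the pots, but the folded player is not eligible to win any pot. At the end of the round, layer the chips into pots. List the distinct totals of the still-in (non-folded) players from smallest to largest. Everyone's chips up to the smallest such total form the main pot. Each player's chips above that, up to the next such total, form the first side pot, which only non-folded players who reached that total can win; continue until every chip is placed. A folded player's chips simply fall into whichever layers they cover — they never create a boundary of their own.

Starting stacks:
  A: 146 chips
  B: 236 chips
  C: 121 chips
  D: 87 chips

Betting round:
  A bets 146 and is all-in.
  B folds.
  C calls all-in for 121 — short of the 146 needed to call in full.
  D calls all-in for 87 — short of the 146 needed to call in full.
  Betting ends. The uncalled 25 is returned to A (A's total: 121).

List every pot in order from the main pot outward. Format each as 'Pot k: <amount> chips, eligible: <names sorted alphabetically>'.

Contributions (after 25 returned to A): A=121, C=121, D=87
Folded: B
Pot levels (distinct totals of non-folded players): 87, 121
Layer 1-87: 87 each from A, C, D = 87*3 = 261 chips; eligible A, C, D
Layer 88-121: 34 each from A, C = 34*2 = 68 chips; eligible A, C

Pot 1: 261 chips, eligible: A, C, D
Pot 2: 68 chips, eligible: A, C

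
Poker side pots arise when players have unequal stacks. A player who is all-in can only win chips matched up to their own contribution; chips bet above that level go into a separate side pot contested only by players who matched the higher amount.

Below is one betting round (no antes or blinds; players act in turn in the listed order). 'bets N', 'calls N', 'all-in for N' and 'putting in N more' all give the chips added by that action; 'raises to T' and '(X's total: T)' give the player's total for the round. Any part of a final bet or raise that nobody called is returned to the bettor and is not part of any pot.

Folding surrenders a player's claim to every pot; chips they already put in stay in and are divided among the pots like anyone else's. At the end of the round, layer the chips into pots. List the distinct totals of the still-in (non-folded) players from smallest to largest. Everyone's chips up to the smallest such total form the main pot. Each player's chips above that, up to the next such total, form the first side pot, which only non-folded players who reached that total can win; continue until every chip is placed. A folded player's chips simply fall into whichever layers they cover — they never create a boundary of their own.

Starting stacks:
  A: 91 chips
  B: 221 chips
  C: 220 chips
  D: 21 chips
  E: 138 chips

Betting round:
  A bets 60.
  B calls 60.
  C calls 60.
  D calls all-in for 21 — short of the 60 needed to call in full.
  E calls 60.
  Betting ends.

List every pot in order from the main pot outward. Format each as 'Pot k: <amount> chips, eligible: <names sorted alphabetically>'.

Pot 1: 105 chips, eligible: A, B, C, D, E
Pot 2: 156 chips, eligible: A, B, C, E

Derivation:
Contributions: A=60, B=60, C=60, D=21, E=60
Pot levels (distinct totals of non-folded players): 21, 60
Layer 1-21: 21 each from A, B, C, D, E = 21*5 = 105 chips; eligible A, B, C, D, E
Layer 22-60: 39 each from A, B, C, E = 39*4 = 156 chips; eligible A, B, C, E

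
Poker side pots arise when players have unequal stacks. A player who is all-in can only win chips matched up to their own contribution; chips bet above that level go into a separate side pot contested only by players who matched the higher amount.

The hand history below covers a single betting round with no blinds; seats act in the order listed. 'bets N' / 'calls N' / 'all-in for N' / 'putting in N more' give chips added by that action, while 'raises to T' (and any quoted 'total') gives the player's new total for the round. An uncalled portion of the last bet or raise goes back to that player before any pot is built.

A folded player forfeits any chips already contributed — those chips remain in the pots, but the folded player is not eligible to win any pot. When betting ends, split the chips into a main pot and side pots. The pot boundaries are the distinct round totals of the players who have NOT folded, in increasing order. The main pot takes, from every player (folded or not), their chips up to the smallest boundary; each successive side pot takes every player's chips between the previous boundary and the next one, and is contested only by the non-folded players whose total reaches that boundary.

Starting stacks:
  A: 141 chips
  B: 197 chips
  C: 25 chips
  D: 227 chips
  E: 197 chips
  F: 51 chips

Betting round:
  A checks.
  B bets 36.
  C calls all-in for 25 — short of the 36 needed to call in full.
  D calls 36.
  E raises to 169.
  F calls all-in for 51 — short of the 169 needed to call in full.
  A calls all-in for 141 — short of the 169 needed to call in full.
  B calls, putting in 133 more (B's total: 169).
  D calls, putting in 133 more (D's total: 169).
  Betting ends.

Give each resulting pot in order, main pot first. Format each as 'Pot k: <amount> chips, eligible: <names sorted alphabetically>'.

Contributions: A=141, B=169, C=25, D=169, E=169, F=51
Pot levels (distinct totals of non-folded players): 25, 51, 141, 169
Layer 1-25: 25 each from A, B, C, D, E, F = 25*6 = 150 chips; eligible A, B, C, D, E, F
Layer 26-51: 26 each from A, B, D, E, F = 26*5 = 130 chips; eligible A, B, D, E, F
Layer 52-141: 90 each from A, B, D, E = 90*4 = 360 chips; eligible A, B, D, E
Layer 142-169: 28 each from B, D, E = 28*3 = 84 chips; eligible B, D, E

Pot 1: 150 chips, eligible: A, B, C, D, E, F
Pot 2: 130 chips, eligible: A, B, D, E, F
Pot 3: 360 chips, eligible: A, B, D, E
Pot 4: 84 chips, eligible: B, D, E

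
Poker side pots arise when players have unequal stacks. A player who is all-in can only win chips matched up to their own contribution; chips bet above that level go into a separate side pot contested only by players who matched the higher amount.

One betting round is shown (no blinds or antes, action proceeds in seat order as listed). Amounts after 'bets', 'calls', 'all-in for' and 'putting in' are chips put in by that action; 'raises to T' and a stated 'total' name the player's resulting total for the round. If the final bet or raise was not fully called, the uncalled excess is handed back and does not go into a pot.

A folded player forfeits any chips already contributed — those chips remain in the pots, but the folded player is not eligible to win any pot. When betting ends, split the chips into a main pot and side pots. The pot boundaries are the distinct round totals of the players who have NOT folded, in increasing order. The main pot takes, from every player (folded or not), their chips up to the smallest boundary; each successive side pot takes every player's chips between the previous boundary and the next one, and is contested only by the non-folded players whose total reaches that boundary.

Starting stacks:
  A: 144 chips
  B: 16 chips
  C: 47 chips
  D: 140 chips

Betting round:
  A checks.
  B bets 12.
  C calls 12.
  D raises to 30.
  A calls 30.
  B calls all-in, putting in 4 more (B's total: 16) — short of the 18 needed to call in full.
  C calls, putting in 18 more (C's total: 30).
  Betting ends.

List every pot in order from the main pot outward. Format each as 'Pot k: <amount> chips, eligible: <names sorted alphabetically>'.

Pot 1: 64 chips, eligible: A, B, C, D
Pot 2: 42 chips, eligible: A, C, D

Derivation:
Contributions: A=30, B=16, C=30, D=30
Pot levels (distinct totals of non-folded players): 16, 30
Layer 1-16: 16 each from A, B, C, D = 16*4 = 64 chips; eligible A, B, C, D
Layer 17-30: 14 each from A, C, D = 14*3 = 42 chips; eligible A, C, D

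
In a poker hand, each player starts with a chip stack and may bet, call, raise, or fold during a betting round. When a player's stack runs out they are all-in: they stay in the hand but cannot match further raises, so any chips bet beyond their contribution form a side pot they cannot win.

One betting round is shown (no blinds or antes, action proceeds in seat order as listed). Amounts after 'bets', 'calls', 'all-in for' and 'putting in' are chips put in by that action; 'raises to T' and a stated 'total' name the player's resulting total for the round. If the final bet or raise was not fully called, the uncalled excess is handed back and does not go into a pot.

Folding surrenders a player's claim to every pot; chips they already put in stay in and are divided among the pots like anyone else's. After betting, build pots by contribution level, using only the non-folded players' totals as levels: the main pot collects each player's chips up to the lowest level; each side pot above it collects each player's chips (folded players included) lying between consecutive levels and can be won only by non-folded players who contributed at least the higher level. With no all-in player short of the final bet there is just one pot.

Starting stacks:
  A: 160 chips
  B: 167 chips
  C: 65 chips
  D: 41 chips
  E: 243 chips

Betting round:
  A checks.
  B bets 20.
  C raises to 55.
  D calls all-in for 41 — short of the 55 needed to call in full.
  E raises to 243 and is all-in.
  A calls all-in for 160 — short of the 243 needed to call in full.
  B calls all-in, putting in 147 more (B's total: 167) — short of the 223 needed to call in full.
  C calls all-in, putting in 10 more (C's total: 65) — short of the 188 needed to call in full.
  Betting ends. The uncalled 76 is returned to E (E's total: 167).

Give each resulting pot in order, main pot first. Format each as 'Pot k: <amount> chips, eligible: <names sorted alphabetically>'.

Contributions (after 76 returned to E): A=160, B=167, C=65, D=41, E=167
Pot levels (distinct totals of non-folded players): 41, 65, 160, 167
Layer 1-41: 41 each from A, B, C, D, E = 41*5 = 205 chips; eligible A, B, C, D, E
Layer 42-65: 24 each from A, B, C, E = 24*4 = 96 chips; eligible A, B, C, E
Layer 66-160: 95 each from A, B, E = 95*3 = 285 chips; eligible A, B, E
Layer 161-167: 7 each from B, E = 7*2 = 14 chips; eligible B, E

Pot 1: 205 chips, eligible: A, B, C, D, E
Pot 2: 96 chips, eligible: A, B, C, E
Pot 3: 285 chips, eligible: A, B, E
Pot 4: 14 chips, eligible: B, E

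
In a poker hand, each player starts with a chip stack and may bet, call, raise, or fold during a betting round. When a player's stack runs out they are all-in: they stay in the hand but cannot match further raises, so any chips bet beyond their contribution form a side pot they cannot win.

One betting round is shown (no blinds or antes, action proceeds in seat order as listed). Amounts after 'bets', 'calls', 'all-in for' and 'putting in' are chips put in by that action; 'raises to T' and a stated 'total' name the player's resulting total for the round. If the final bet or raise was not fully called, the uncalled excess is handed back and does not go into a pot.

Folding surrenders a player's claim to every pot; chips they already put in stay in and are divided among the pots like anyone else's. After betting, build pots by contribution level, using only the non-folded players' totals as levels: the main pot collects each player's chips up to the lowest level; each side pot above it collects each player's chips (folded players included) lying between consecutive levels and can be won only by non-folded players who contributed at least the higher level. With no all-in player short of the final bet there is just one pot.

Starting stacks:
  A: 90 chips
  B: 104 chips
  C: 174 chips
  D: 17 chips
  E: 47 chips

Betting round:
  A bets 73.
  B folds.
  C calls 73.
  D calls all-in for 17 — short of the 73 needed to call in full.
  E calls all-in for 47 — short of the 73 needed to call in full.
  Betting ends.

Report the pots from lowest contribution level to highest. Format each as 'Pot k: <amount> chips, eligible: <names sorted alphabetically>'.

Pot 1: 68 chips, eligible: A, C, D, E
Pot 2: 90 chips, eligible: A, C, E
Pot 3: 52 chips, eligible: A, C

Derivation:
Contributions: A=73, C=73, D=17, E=47
Folded: B
Pot levels (distinct totals of non-folded players): 17, 47, 73
Layer 1-17: 17 each from A, C, D, E = 17*4 = 68 chips; eligible A, C, D, E
Layer 18-47: 30 each from A, C, E = 30*3 = 90 chips; eligible A, C, E
Layer 48-73: 26 each from A, C = 26*2 = 52 chips; eligible A, C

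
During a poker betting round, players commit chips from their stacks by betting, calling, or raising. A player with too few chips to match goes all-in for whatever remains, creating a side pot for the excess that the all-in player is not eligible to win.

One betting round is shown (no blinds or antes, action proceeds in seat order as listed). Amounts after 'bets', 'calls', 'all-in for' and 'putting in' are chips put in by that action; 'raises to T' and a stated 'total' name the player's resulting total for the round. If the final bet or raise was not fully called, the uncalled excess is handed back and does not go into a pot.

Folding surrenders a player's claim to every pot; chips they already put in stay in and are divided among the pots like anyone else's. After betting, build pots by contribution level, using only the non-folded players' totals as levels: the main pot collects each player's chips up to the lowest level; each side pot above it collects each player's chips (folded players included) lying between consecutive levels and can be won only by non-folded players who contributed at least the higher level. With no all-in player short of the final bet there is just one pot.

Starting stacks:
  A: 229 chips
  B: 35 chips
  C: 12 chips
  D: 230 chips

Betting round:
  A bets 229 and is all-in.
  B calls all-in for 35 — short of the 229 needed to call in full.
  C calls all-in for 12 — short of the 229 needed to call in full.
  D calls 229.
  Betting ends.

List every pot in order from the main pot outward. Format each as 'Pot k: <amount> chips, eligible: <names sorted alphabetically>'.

Pot 1: 48 chips, eligible: A, B, C, D
Pot 2: 69 chips, eligible: A, B, D
Pot 3: 388 chips, eligible: A, D

Derivation:
Contributions: A=229, B=35, C=12, D=229
Pot levels (distinct totals of non-folded players): 12, 35, 229
Layer 1-12: 12 each from A, B, C, D = 12*4 = 48 chips; eligible A, B, C, D
Layer 13-35: 23 each from A, B, D = 23*3 = 69 chips; eligible A, B, D
Layer 36-229: 194 each from A, D = 194*2 = 388 chips; eligible A, D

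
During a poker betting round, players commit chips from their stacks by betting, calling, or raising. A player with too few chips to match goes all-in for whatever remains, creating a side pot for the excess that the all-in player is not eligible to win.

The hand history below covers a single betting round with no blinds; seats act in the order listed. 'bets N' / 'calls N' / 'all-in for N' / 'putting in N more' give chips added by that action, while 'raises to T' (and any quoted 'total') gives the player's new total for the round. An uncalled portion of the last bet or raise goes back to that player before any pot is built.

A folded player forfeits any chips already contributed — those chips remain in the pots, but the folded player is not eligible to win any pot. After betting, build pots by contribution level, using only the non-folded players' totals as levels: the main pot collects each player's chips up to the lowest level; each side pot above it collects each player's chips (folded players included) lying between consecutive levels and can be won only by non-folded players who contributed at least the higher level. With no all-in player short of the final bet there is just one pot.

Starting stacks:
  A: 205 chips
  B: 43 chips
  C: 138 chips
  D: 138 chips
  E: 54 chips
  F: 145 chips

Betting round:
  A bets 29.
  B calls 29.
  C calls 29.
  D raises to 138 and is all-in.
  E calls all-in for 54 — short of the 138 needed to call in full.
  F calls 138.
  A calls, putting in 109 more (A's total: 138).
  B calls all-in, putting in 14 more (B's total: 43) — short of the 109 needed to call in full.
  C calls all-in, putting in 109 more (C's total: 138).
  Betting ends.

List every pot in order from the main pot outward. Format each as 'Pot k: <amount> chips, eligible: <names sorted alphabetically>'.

Pot 1: 258 chips, eligible: A, B, C, D, E, F
Pot 2: 55 chips, eligible: A, C, D, E, F
Pot 3: 336 chips, eligible: A, C, D, F

Derivation:
Contributions: A=138, B=43, C=138, D=138, E=54, F=138
Pot levels (distinct totals of non-folded players): 43, 54, 138
Layer 1-43: 43 each from A, B, C, D, E, F = 43*6 = 258 chips; eligible A, B, C, D, E, F
Layer 44-54: 11 each from A, C, D, E, F = 11*5 = 55 chips; eligible A, C, D, E, F
Layer 55-138: 84 each from A, C, D, F = 84*4 = 336 chips; eligible A, C, D, F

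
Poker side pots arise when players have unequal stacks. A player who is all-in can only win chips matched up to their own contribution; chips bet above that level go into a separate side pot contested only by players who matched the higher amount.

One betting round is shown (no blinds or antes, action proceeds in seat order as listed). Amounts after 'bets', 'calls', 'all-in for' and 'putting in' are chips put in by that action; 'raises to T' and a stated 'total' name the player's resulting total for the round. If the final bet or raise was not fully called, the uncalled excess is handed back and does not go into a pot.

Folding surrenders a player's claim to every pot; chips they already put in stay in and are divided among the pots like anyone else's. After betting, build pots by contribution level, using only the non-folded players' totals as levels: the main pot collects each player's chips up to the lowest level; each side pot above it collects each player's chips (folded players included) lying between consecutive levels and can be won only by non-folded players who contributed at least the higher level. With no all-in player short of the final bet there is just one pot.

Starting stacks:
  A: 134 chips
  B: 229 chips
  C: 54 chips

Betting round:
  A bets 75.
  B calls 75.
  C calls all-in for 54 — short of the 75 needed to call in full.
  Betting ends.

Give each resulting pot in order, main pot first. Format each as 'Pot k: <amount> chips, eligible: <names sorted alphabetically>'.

Contributions: A=75, B=75, C=54
Pot levels (distinct totals of non-folded players): 54, 75
Layer 1-54: 54 each from A, B, C = 54*3 = 162 chips; eligible A, B, C
Layer 55-75: 21 each from A, B = 21*2 = 42 chips; eligible A, B

Pot 1: 162 chips, eligible: A, B, C
Pot 2: 42 chips, eligible: A, B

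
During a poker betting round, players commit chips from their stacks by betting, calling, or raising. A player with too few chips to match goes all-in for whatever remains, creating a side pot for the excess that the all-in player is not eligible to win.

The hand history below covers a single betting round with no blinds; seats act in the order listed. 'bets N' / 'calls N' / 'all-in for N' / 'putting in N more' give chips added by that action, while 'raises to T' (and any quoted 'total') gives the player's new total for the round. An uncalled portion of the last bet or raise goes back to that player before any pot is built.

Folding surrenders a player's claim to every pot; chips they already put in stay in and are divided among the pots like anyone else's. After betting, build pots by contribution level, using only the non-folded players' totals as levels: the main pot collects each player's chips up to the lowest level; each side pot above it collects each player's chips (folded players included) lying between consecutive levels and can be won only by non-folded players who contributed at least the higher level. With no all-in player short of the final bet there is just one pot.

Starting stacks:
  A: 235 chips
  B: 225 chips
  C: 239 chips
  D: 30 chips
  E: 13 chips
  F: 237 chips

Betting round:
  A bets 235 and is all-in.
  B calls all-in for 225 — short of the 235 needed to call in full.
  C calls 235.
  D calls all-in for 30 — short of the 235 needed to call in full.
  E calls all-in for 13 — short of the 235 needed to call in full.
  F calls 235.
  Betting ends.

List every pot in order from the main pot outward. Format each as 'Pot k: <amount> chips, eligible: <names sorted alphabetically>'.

Pot 1: 78 chips, eligible: A, B, C, D, E, F
Pot 2: 85 chips, eligible: A, B, C, D, F
Pot 3: 780 chips, eligible: A, B, C, F
Pot 4: 30 chips, eligible: A, C, F

Derivation:
Contributions: A=235, B=225, C=235, D=30, E=13, F=235
Pot levels (distinct totals of non-folded players): 13, 30, 225, 235
Layer 1-13: 13 each from A, B, C, D, E, F = 13*6 = 78 chips; eligible A, B, C, D, E, F
Layer 14-30: 17 each from A, B, C, D, F = 17*5 = 85 chips; eligible A, B, C, D, F
Layer 31-225: 195 each from A, B, C, F = 195*4 = 780 chips; eligible A, B, C, F
Layer 226-235: 10 each from A, C, F = 10*3 = 30 chips; eligible A, C, F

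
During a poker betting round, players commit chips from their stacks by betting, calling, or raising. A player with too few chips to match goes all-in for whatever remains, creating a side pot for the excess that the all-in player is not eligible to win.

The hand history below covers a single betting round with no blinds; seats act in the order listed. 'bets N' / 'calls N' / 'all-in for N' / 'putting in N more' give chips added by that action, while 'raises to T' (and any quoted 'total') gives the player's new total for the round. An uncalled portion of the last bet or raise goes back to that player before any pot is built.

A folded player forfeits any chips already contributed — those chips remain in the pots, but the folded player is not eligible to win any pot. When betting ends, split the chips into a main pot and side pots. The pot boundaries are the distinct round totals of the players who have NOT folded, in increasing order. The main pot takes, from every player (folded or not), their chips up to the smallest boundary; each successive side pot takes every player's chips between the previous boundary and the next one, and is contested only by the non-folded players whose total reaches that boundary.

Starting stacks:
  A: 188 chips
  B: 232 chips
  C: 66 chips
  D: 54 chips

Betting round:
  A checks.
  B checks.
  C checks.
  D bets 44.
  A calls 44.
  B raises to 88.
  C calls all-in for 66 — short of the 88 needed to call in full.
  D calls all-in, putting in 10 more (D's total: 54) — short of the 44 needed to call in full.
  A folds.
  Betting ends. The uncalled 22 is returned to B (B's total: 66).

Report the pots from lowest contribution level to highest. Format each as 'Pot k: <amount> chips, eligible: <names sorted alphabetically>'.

Contributions (after 22 returned to B): A=44, B=66, C=66, D=54
Folded: A
Pot levels (distinct totals of non-folded players): 54, 66
Layer 1-54: A 44 + B 54 + C 54 + D 54 = 206 chips; eligible B, C, D
Layer 55-66: 12 each from B, C = 12*2 = 24 chips; eligible B, C

Pot 1: 206 chips, eligible: B, C, D
Pot 2: 24 chips, eligible: B, C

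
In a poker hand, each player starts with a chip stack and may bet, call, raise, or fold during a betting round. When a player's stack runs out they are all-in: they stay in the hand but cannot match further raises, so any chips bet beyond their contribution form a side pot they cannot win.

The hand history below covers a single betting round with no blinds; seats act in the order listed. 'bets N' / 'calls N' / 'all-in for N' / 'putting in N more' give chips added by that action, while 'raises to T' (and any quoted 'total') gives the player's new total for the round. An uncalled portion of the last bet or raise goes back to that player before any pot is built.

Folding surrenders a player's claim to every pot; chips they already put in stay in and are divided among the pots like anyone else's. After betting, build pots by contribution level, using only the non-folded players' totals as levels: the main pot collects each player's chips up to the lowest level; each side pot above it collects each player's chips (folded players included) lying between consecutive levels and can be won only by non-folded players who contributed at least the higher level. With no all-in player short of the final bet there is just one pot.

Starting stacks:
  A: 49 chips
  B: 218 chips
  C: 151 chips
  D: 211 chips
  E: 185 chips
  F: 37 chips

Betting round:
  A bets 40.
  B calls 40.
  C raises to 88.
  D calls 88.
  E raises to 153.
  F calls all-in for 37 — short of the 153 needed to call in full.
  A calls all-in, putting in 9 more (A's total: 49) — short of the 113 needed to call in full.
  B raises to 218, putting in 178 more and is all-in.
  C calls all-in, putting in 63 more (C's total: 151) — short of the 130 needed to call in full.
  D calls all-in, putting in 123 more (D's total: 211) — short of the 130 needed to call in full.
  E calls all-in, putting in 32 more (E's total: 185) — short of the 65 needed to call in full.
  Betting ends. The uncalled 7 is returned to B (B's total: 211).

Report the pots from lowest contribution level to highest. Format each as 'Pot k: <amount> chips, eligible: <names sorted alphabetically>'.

Contributions (after 7 returned to B): A=49, B=211, C=151, D=211, E=185, F=37
Pot levels (distinct totals of non-folded players): 37, 49, 151, 185, 211
Layer 1-37: 37 each from A, B, C, D, E, F = 37*6 = 222 chips; eligible A, B, C, D, E, F
Layer 38-49: 12 each from A, B, C, D, E = 12*5 = 60 chips; eligible A, B, C, D, E
Layer 50-151: 102 each from B, C, D, E = 102*4 = 408 chips; eligible B, C, D, E
Layer 152-185: 34 each from B, D, E = 34*3 = 102 chips; eligible B, D, E
Layer 186-211: 26 each from B, D = 26*2 = 52 chips; eligible B, D

Pot 1: 222 chips, eligible: A, B, C, D, E, F
Pot 2: 60 chips, eligible: A, B, C, D, E
Pot 3: 408 chips, eligible: B, C, D, E
Pot 4: 102 chips, eligible: B, D, E
Pot 5: 52 chips, eligible: B, D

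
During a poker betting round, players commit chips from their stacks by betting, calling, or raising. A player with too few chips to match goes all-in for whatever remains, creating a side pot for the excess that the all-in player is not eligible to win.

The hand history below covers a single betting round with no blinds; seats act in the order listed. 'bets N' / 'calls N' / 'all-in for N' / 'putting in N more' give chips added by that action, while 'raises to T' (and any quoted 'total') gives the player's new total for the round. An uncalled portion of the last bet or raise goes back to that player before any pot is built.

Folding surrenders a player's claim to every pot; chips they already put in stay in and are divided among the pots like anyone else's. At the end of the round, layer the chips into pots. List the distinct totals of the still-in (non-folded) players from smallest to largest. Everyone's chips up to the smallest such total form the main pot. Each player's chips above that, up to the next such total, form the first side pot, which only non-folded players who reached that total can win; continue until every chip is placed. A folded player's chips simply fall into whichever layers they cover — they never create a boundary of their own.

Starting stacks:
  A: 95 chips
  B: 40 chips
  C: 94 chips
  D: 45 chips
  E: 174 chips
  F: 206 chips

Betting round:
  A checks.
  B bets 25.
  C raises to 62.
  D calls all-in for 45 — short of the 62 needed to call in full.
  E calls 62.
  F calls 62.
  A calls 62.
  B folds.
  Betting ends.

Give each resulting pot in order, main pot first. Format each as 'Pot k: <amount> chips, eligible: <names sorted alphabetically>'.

Pot 1: 250 chips, eligible: A, C, D, E, F
Pot 2: 68 chips, eligible: A, C, E, F

Derivation:
Contributions: A=62, B=25, C=62, D=45, E=62, F=62
Folded: B
Pot levels (distinct totals of non-folded players): 45, 62
Layer 1-45: A 45 + B 25 + C 45 + D 45 + E 45 + F 45 = 250 chips; eligible A, C, D, E, F
Layer 46-62: 17 each from A, C, E, F = 17*4 = 68 chips; eligible A, C, E, F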